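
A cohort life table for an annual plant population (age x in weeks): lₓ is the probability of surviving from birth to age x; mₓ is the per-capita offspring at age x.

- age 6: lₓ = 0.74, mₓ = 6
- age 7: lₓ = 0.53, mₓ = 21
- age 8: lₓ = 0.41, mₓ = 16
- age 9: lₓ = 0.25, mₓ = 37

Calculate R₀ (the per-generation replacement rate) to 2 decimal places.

31.38

R₀ = Σ lₓ mₓ:
  age 6: 0.74 × 6 = 4.4400
  age 7: 0.53 × 21 = 11.1300
  age 8: 0.41 × 16 = 6.5600
  age 9: 0.25 × 37 = 9.2500
R₀ = 4.4400 + 11.1300 + 6.5600 + 9.2500 = 31.3800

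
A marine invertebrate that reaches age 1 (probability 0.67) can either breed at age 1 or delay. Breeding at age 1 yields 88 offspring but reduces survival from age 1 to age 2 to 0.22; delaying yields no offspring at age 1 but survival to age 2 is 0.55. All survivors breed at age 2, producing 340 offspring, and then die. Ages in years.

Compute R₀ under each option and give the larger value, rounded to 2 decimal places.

breed at age 1: R₀ = 0.67 × (88 + 0.22 × 340) = 0.67 × 162.8000 = 109.0760
delay to age 2: R₀ = 0.67 × (0.55 × 340) = 0.67 × 187.0000 = 125.2900
Higher: delay to age 2 (125.2900).

125.29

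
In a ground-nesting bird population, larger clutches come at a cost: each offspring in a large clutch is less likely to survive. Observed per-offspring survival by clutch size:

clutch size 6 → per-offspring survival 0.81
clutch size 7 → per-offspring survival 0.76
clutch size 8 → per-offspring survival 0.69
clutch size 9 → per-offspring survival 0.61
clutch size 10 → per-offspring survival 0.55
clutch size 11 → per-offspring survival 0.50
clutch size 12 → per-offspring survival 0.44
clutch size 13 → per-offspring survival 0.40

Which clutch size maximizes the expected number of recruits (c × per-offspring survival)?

8

Expected recruits = c × s(c):
  c=6: 6 × 0.81 = 4.860
  c=7: 7 × 0.76 = 5.320
  c=8: 8 × 0.69 = 5.520
  c=9: 9 × 0.61 = 5.490
  c=10: 10 × 0.55 = 5.500
  c=11: 11 × 0.50 = 5.500
  c=12: 12 × 0.44 = 5.280
  c=13: 13 × 0.40 = 5.200
Maximum at c = 8 (5.520 recruits).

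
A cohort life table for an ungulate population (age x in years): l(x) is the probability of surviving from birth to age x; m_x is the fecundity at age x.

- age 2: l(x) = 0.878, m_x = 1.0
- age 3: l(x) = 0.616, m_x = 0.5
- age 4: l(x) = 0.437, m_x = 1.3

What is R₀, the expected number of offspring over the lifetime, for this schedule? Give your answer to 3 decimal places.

R₀ = Σ l(x) m_x:
  age 2: 0.878 × 1.0 = 0.8780
  age 3: 0.616 × 0.5 = 0.3080
  age 4: 0.437 × 1.3 = 0.5681
R₀ = 0.8780 + 0.3080 + 0.5681 = 1.7541

1.754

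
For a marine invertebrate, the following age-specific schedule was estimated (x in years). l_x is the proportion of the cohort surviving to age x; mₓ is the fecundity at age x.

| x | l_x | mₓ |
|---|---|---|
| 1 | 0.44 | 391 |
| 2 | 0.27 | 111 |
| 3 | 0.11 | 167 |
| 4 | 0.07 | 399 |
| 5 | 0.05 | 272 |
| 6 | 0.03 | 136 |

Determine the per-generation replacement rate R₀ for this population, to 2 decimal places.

265.99

R₀ = Σ l_x mₓ:
  age 1: 0.44 × 391 = 172.0400
  age 2: 0.27 × 111 = 29.9700
  age 3: 0.11 × 167 = 18.3700
  age 4: 0.07 × 399 = 27.9300
  age 5: 0.05 × 272 = 13.6000
  age 6: 0.03 × 136 = 4.0800
R₀ = 172.0400 + 29.9700 + 18.3700 + 27.9300 + 13.6000 + 4.0800 = 265.9900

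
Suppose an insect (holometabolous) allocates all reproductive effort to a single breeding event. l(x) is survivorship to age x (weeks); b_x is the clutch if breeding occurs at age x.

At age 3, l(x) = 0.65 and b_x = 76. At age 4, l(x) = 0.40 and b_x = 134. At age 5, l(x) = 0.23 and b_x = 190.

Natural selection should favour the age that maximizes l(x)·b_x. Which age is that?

4

Expected offspring if breeding at age x = l(x) × b_x:
  age 3: 0.65 × 76 = 49.400
  age 4: 0.40 × 134 = 53.600
  age 5: 0.23 × 190 = 43.700
Maximum at age 4 (53.600).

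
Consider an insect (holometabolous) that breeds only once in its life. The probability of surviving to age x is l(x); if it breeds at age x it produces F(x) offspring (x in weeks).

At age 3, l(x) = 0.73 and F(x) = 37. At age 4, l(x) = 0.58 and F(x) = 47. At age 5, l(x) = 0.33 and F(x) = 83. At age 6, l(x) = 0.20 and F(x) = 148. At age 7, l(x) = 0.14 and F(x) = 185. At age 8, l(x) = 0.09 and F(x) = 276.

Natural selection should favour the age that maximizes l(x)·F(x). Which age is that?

6

Expected offspring if breeding at age x = l(x) × F(x):
  age 3: 0.73 × 37 = 27.010
  age 4: 0.58 × 47 = 27.260
  age 5: 0.33 × 83 = 27.390
  age 6: 0.20 × 148 = 29.600
  age 7: 0.14 × 185 = 25.900
  age 8: 0.09 × 276 = 24.840
Maximum at age 6 (29.600).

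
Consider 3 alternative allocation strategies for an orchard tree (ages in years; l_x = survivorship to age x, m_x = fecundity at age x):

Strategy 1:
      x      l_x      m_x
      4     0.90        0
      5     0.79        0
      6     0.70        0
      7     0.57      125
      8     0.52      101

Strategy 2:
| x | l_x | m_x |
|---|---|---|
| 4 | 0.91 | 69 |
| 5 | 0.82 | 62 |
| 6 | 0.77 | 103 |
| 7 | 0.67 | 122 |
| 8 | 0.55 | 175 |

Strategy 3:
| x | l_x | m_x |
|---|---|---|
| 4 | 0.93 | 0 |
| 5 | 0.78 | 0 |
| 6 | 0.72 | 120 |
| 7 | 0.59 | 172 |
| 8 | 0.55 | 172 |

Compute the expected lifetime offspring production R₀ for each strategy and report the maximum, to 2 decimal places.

Strategy 1: R₀ = 0.90×0 + 0.79×0 + 0.70×0 + 0.57×125 + 0.52×101 = 123.7700
Strategy 2: R₀ = 0.91×69 + 0.82×62 + 0.77×103 + 0.67×122 + 0.55×175 = 370.9300
Strategy 3: R₀ = 0.93×0 + 0.78×0 + 0.72×120 + 0.59×172 + 0.55×172 = 282.4800
Highest R₀: strategy 2 with 370.9300.

370.93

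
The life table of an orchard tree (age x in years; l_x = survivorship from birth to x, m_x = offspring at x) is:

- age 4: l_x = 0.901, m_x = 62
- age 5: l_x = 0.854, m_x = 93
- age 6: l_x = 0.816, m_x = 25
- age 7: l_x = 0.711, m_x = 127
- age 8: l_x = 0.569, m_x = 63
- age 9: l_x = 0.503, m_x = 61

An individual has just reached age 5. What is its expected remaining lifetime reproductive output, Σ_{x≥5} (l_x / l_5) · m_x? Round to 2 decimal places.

300.53

l_5 = 0.854. Conditional survival from age 5 to x is l_x / l_5.
  x=5: (0.854/0.854) × 93 = 93.0000
  x=6: (0.816/0.854) × 25 = 23.8876
  x=7: (0.711/0.854) × 127 = 105.7342
  x=8: (0.569/0.854) × 63 = 41.9754
  x=9: (0.503/0.854) × 61 = 35.9286
Sum = 93.0000 + 23.8876 + 105.7342 + 41.9754 + 35.9286 = 300.5258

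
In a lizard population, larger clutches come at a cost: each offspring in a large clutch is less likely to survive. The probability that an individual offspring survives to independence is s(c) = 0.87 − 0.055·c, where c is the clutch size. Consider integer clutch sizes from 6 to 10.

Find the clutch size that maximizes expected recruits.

8

Expected recruits = c × s(c):
  c=6: 6 × 0.540 = 3.240
  c=7: 7 × 0.485 = 3.395
  c=8: 8 × 0.430 = 3.440
  c=9: 9 × 0.375 = 3.375
  c=10: 10 × 0.320 = 3.200
Maximum at c = 8 (3.440 recruits).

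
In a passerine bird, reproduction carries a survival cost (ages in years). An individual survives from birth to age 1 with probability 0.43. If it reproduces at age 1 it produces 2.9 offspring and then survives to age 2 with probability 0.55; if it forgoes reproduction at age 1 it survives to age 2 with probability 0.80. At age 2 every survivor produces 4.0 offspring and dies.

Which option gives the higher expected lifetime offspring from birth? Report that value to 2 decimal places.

2.19

breed at age 1: R₀ = 0.43 × (2.9 + 0.55 × 4.0) = 0.43 × 5.1000 = 2.1930
delay to age 2: R₀ = 0.43 × (0.80 × 4.0) = 0.43 × 3.2000 = 1.3760
Higher: breed at age 1 (2.1930).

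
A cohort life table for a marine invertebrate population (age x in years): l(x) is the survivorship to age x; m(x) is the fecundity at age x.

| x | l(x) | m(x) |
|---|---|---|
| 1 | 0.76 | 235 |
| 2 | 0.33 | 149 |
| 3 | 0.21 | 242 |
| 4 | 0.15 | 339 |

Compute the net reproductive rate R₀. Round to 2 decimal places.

329.44

R₀ = Σ l(x) m(x):
  age 1: 0.76 × 235 = 178.6000
  age 2: 0.33 × 149 = 49.1700
  age 3: 0.21 × 242 = 50.8200
  age 4: 0.15 × 339 = 50.8500
R₀ = 178.6000 + 49.1700 + 50.8200 + 50.8500 = 329.4400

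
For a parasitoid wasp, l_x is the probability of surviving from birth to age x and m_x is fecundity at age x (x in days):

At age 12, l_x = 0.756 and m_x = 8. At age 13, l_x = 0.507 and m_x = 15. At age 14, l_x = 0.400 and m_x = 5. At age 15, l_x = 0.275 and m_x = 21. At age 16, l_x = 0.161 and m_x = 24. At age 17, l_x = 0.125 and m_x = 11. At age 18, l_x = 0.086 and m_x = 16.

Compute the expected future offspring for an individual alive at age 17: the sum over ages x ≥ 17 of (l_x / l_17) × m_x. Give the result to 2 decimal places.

22.01

l_17 = 0.125. Conditional survival from age 17 to x is l_x / l_17.
  x=17: (0.125/0.125) × 11 = 11.0000
  x=18: (0.086/0.125) × 16 = 11.0080
Sum = 11.0000 + 11.0080 = 22.0080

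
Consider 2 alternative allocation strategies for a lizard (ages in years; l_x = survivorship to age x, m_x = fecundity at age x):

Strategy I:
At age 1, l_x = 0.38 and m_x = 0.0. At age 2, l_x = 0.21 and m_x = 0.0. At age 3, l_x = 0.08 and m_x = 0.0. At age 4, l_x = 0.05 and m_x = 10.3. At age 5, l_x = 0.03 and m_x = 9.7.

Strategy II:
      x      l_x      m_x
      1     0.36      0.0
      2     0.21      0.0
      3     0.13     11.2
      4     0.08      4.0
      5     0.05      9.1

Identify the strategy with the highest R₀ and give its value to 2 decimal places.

2.23

Strategy I: R₀ = 0.38×0.0 + 0.21×0.0 + 0.08×0.0 + 0.05×10.3 + 0.03×9.7 = 0.8060
Strategy II: R₀ = 0.36×0.0 + 0.21×0.0 + 0.13×11.2 + 0.08×4.0 + 0.05×9.1 = 2.2310
Highest R₀: strategy II with 2.2310.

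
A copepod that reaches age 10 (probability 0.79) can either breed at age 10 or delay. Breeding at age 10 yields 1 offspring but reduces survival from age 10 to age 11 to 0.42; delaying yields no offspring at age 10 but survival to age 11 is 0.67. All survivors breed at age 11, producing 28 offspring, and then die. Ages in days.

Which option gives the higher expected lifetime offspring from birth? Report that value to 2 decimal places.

14.82

breed at age 10: R₀ = 0.79 × (1 + 0.42 × 28) = 0.79 × 12.7600 = 10.0804
delay to age 11: R₀ = 0.79 × (0.67 × 28) = 0.79 × 18.7600 = 14.8204
Higher: delay to age 11 (14.8204).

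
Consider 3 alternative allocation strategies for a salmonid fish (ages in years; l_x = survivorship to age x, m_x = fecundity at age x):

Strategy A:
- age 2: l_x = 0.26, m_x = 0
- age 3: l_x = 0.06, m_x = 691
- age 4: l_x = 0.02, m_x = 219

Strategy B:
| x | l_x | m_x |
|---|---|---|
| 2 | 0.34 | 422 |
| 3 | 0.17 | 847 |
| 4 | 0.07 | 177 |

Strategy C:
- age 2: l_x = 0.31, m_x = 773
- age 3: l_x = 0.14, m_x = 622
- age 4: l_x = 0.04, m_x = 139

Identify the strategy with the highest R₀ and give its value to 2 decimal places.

332.27

Strategy A: R₀ = 0.26×0 + 0.06×691 + 0.02×219 = 45.8400
Strategy B: R₀ = 0.34×422 + 0.17×847 + 0.07×177 = 299.8600
Strategy C: R₀ = 0.31×773 + 0.14×622 + 0.04×139 = 332.2700
Highest R₀: strategy C with 332.2700.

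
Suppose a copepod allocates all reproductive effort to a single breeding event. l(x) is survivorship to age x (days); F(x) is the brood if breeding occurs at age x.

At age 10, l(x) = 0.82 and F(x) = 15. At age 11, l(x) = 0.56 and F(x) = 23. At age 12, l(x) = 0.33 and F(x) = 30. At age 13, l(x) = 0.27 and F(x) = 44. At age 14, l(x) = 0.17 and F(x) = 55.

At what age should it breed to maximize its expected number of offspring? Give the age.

11

Expected offspring if breeding at age x = l(x) × F(x):
  age 10: 0.82 × 15 = 12.300
  age 11: 0.56 × 23 = 12.880
  age 12: 0.33 × 30 = 9.900
  age 13: 0.27 × 44 = 11.880
  age 14: 0.17 × 55 = 9.350
Maximum at age 11 (12.880).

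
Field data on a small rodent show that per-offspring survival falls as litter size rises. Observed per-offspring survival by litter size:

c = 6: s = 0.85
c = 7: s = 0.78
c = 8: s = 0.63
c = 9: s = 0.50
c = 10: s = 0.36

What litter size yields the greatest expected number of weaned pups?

Expected weaned pups = c × s(c):
  c=6: 6 × 0.85 = 5.100
  c=7: 7 × 0.78 = 5.460
  c=8: 8 × 0.63 = 5.040
  c=9: 9 × 0.50 = 4.500
  c=10: 10 × 0.36 = 3.600
Maximum at c = 7 (5.460 weaned pups).

7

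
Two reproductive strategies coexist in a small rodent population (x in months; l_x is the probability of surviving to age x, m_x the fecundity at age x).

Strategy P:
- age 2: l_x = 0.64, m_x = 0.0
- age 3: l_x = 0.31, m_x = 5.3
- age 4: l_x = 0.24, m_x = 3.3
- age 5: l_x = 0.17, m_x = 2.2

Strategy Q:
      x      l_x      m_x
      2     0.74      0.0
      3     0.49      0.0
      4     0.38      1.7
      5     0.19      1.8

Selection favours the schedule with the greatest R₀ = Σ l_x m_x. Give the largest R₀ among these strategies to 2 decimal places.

Strategy P: R₀ = 0.64×0.0 + 0.31×5.3 + 0.24×3.3 + 0.17×2.2 = 2.8090
Strategy Q: R₀ = 0.74×0.0 + 0.49×0.0 + 0.38×1.7 + 0.19×1.8 = 0.9880
Highest R₀: strategy P with 2.8090.

2.81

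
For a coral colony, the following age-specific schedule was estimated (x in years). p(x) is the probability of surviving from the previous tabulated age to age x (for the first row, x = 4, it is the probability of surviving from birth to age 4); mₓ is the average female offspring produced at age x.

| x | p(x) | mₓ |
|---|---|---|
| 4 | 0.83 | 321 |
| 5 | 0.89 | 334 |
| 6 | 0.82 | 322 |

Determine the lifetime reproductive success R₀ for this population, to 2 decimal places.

708.20

Survivorship from birth: l_x = p_4·p_5·…·p_x.
  l_4 = 0.83000
  l_5 = 0.73870
  l_6 = 0.60573
R₀ = Σ l_x mₓ:
  age 4: 0.83000 × 321 = 266.4300
  age 5: 0.73870 × 334 = 246.7258
  age 6: 0.60573 × 322 = 195.0451
R₀ = 266.4300 + 246.7258 + 195.0451 = 708.2009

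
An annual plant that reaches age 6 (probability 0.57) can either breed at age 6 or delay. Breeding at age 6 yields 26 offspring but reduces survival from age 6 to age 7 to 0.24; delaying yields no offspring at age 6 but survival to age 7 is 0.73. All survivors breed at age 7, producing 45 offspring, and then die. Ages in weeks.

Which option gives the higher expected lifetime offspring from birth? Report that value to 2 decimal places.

breed at age 6: R₀ = 0.57 × (26 + 0.24 × 45) = 0.57 × 36.8000 = 20.9760
delay to age 7: R₀ = 0.57 × (0.73 × 45) = 0.57 × 32.8500 = 18.7245
Higher: breed at age 6 (20.9760).

20.98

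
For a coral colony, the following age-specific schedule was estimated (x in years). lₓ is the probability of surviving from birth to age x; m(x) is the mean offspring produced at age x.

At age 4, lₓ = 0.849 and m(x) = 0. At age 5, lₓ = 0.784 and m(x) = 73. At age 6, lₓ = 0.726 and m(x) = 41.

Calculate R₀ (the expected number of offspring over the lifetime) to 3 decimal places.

R₀ = Σ lₓ m(x):
  age 4: 0.849 × 0 = 0.0000
  age 5: 0.784 × 73 = 57.2320
  age 6: 0.726 × 41 = 29.7660
R₀ = 0.0000 + 57.2320 + 29.7660 = 86.9980

86.998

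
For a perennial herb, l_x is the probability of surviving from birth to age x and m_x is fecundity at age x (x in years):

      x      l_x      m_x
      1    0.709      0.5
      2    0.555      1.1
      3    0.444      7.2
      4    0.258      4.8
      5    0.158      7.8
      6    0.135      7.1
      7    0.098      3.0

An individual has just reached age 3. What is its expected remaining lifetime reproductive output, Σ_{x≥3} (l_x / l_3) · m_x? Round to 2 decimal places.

l_3 = 0.444. Conditional survival from age 3 to x is l_x / l_3.
  x=3: (0.444/0.444) × 7.2 = 7.2000
  x=4: (0.258/0.444) × 4.8 = 2.7892
  x=5: (0.158/0.444) × 7.8 = 2.7757
  x=6: (0.135/0.444) × 7.1 = 2.1588
  x=7: (0.098/0.444) × 3.0 = 0.6622
Sum = 7.2000 + 2.7892 + 2.7757 + 2.1588 + 0.6622 = 15.5858

15.59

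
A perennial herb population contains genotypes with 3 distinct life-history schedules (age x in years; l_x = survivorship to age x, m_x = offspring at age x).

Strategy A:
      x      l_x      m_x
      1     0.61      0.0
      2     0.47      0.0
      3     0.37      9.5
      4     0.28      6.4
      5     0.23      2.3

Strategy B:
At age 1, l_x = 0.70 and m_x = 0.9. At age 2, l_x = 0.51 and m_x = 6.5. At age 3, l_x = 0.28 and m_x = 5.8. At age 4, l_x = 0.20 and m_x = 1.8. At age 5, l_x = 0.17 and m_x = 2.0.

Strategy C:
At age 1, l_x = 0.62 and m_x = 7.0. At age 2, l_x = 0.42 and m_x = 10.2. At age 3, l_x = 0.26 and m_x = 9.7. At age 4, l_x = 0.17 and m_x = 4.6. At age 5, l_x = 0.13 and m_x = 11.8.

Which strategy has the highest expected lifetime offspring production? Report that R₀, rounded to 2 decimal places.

13.46

Strategy A: R₀ = 0.61×0.0 + 0.47×0.0 + 0.37×9.5 + 0.28×6.4 + 0.23×2.3 = 5.8360
Strategy B: R₀ = 0.70×0.9 + 0.51×6.5 + 0.28×5.8 + 0.20×1.8 + 0.17×2.0 = 6.2690
Strategy C: R₀ = 0.62×7.0 + 0.42×10.2 + 0.26×9.7 + 0.17×4.6 + 0.13×11.8 = 13.4620
Highest R₀: strategy C with 13.4620.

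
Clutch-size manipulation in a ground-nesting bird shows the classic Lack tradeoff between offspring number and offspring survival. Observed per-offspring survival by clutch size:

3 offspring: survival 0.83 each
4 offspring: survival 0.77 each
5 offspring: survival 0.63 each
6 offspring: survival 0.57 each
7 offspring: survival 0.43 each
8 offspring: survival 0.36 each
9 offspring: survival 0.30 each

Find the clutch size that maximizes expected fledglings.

6

Expected fledglings = c × s(c):
  c=3: 3 × 0.83 = 2.490
  c=4: 4 × 0.77 = 3.080
  c=5: 5 × 0.63 = 3.150
  c=6: 6 × 0.57 = 3.420
  c=7: 7 × 0.43 = 3.010
  c=8: 8 × 0.36 = 2.880
  c=9: 9 × 0.30 = 2.700
Maximum at c = 6 (3.420 fledglings).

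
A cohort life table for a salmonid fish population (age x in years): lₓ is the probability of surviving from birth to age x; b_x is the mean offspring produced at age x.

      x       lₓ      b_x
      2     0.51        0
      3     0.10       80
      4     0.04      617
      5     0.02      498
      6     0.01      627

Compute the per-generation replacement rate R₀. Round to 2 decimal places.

R₀ = Σ lₓ b_x:
  age 2: 0.51 × 0 = 0.0000
  age 3: 0.10 × 80 = 8.0000
  age 4: 0.04 × 617 = 24.6800
  age 5: 0.02 × 498 = 9.9600
  age 6: 0.01 × 627 = 6.2700
R₀ = 0.0000 + 8.0000 + 24.6800 + 9.9600 + 6.2700 = 48.9100

48.91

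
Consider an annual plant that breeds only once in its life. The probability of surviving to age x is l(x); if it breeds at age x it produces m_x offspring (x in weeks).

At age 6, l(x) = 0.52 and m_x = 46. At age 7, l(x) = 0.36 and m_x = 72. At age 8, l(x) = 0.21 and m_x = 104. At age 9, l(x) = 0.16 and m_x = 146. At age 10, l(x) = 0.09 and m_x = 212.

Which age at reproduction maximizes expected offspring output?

7

Expected offspring if breeding at age x = l(x) × m_x:
  age 6: 0.52 × 46 = 23.920
  age 7: 0.36 × 72 = 25.920
  age 8: 0.21 × 104 = 21.840
  age 9: 0.16 × 146 = 23.360
  age 10: 0.09 × 212 = 19.080
Maximum at age 7 (25.920).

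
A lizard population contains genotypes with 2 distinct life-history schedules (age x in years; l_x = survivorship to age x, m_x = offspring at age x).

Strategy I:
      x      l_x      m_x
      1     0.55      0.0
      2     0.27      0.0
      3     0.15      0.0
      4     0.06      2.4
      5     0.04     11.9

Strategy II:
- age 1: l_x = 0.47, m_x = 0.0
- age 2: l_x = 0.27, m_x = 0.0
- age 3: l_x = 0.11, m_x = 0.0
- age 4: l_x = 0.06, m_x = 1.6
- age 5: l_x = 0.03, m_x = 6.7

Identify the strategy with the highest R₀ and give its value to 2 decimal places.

Strategy I: R₀ = 0.55×0.0 + 0.27×0.0 + 0.15×0.0 + 0.06×2.4 + 0.04×11.9 = 0.6200
Strategy II: R₀ = 0.47×0.0 + 0.27×0.0 + 0.11×0.0 + 0.06×1.6 + 0.03×6.7 = 0.2970
Highest R₀: strategy I with 0.6200.

0.62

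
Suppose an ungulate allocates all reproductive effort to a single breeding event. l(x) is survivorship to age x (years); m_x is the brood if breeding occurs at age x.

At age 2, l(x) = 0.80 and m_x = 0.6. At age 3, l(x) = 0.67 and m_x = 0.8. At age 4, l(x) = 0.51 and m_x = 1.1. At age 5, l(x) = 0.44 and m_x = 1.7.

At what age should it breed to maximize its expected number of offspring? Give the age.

Expected offspring if breeding at age x = l(x) × m_x:
  age 2: 0.80 × 0.6 = 0.480
  age 3: 0.67 × 0.8 = 0.536
  age 4: 0.51 × 1.1 = 0.561
  age 5: 0.44 × 1.7 = 0.748
Maximum at age 5 (0.748).

5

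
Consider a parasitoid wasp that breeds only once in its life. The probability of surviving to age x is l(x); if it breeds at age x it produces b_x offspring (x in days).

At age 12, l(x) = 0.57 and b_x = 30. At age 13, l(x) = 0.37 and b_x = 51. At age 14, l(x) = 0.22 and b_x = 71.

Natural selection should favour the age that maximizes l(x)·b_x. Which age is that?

Expected offspring if breeding at age x = l(x) × b_x:
  age 12: 0.57 × 30 = 17.100
  age 13: 0.37 × 51 = 18.870
  age 14: 0.22 × 71 = 15.620
Maximum at age 13 (18.870).

13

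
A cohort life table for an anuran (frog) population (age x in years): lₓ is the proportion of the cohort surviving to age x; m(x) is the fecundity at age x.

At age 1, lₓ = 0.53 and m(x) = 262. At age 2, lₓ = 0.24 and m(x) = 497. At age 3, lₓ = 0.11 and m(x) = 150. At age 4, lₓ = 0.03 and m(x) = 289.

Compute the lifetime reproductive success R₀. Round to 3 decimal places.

R₀ = Σ lₓ m(x):
  age 1: 0.53 × 262 = 138.8600
  age 2: 0.24 × 497 = 119.2800
  age 3: 0.11 × 150 = 16.5000
  age 4: 0.03 × 289 = 8.6700
R₀ = 138.8600 + 119.2800 + 16.5000 + 8.6700 = 283.3100

283.310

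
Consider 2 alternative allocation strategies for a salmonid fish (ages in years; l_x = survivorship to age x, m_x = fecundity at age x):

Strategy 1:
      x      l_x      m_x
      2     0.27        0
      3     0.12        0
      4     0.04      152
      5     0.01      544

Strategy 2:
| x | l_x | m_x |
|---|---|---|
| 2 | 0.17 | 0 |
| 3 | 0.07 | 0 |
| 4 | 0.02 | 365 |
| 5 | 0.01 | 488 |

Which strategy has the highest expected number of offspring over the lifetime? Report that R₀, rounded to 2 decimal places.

Strategy 1: R₀ = 0.27×0 + 0.12×0 + 0.04×152 + 0.01×544 = 11.5200
Strategy 2: R₀ = 0.17×0 + 0.07×0 + 0.02×365 + 0.01×488 = 12.1800
Highest R₀: strategy 2 with 12.1800.

12.18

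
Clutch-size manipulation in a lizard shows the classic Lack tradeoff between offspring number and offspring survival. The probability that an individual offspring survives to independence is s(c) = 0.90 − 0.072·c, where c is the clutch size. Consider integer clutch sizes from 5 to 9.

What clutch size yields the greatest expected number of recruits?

Expected recruits = c × s(c):
  c=5: 5 × 0.540 = 2.700
  c=6: 6 × 0.468 = 2.808
  c=7: 7 × 0.396 = 2.772
  c=8: 8 × 0.324 = 2.592
  c=9: 9 × 0.252 = 2.268
Maximum at c = 6 (2.808 recruits).

6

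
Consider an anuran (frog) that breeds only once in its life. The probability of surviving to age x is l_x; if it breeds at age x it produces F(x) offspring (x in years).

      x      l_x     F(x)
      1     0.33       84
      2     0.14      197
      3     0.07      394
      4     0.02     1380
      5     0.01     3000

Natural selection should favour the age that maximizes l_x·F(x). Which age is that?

5

Expected offspring if breeding at age x = l_x × F(x):
  age 1: 0.33 × 84 = 27.720
  age 2: 0.14 × 197 = 27.580
  age 3: 0.07 × 394 = 27.580
  age 4: 0.02 × 1380 = 27.600
  age 5: 0.01 × 3000 = 30.000
Maximum at age 5 (30.000).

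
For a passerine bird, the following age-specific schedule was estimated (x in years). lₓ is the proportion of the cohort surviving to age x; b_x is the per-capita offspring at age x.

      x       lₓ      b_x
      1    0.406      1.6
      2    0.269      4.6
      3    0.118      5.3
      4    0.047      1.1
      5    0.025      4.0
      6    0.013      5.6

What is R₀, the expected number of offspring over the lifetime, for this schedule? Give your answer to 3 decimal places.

R₀ = Σ lₓ b_x:
  age 1: 0.406 × 1.6 = 0.6496
  age 2: 0.269 × 4.6 = 1.2374
  age 3: 0.118 × 5.3 = 0.6254
  age 4: 0.047 × 1.1 = 0.0517
  age 5: 0.025 × 4.0 = 0.1000
  age 6: 0.013 × 5.6 = 0.0728
R₀ = 0.6496 + 1.2374 + 0.6254 + 0.0517 + 0.1000 + 0.0728 = 2.7369

2.737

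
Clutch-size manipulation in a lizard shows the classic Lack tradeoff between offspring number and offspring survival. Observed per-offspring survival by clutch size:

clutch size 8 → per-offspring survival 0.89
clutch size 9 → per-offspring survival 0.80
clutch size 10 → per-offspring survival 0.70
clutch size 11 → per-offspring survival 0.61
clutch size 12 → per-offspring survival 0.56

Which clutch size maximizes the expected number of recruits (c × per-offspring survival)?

9

Expected recruits = c × s(c):
  c=8: 8 × 0.89 = 7.120
  c=9: 9 × 0.80 = 7.200
  c=10: 10 × 0.70 = 7.000
  c=11: 11 × 0.61 = 6.710
  c=12: 12 × 0.56 = 6.720
Maximum at c = 9 (7.200 recruits).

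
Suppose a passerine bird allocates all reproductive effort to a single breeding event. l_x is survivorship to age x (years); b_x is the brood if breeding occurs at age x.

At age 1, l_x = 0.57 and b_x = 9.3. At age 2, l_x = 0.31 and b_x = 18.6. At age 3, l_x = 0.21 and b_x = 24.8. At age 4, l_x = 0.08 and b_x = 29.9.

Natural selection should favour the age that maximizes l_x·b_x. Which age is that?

2

Expected offspring if breeding at age x = l_x × b_x:
  age 1: 0.57 × 9.3 = 5.301
  age 2: 0.31 × 18.6 = 5.766
  age 3: 0.21 × 24.8 = 5.208
  age 4: 0.08 × 29.9 = 2.392
Maximum at age 2 (5.766).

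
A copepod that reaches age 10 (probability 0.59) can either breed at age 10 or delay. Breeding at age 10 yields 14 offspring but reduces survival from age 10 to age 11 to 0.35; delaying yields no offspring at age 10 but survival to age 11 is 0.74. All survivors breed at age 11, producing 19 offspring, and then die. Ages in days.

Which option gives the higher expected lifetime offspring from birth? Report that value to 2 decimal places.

12.18

breed at age 10: R₀ = 0.59 × (14 + 0.35 × 19) = 0.59 × 20.6500 = 12.1835
delay to age 11: R₀ = 0.59 × (0.74 × 19) = 0.59 × 14.0600 = 8.2954
Higher: breed at age 10 (12.1835).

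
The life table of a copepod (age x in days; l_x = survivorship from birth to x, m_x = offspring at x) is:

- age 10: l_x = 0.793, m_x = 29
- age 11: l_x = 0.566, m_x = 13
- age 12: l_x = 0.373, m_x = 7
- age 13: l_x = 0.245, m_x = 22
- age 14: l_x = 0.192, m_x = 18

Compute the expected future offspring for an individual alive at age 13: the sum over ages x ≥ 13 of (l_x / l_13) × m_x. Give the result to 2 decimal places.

l_13 = 0.245. Conditional survival from age 13 to x is l_x / l_13.
  x=13: (0.245/0.245) × 22 = 22.0000
  x=14: (0.192/0.245) × 18 = 14.1061
Sum = 22.0000 + 14.1061 = 36.1061

36.11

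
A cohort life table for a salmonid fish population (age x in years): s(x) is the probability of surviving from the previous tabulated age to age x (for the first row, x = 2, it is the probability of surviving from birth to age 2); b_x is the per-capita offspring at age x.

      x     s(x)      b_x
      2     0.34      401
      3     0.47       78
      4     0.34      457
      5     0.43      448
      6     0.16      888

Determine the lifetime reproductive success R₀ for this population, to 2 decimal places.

187.42

Survivorship from birth: l_x = s_2·s_3·…·s_x.
  l_2 = 0.34000
  l_3 = 0.15980
  l_4 = 0.05433
  l_5 = 0.02336
  l_6 = 0.00374
R₀ = Σ l_x b_x:
  age 2: 0.34000 × 401 = 136.3400
  age 3: 0.15980 × 78 = 12.4644
  age 4: 0.05433 × 457 = 24.8288
  age 5: 0.02336 × 448 = 10.4653
  age 6: 0.00374 × 888 = 3.3211
R₀ = 136.3400 + 12.4644 + 24.8288 + 10.4653 + 3.3211 = 187.4196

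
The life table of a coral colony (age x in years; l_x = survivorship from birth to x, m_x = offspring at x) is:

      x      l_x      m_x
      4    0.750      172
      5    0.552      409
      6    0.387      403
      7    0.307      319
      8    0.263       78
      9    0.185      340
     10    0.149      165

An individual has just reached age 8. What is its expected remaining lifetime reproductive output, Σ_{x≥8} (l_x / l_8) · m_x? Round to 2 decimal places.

l_8 = 0.263. Conditional survival from age 8 to x is l_x / l_8.
  x=8: (0.263/0.263) × 78 = 78.0000
  x=9: (0.185/0.263) × 340 = 239.1635
  x=10: (0.149/0.263) × 165 = 93.4791
Sum = 78.0000 + 239.1635 + 93.4791 = 410.6426

410.64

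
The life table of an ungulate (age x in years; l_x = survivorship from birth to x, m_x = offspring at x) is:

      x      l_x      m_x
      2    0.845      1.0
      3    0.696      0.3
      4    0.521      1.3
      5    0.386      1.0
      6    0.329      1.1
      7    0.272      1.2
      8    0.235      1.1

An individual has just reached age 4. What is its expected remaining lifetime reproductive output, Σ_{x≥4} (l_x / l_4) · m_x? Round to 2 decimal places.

3.86

l_4 = 0.521. Conditional survival from age 4 to x is l_x / l_4.
  x=4: (0.521/0.521) × 1.3 = 1.3000
  x=5: (0.386/0.521) × 1.0 = 0.7409
  x=6: (0.329/0.521) × 1.1 = 0.6946
  x=7: (0.272/0.521) × 1.2 = 0.6265
  x=8: (0.235/0.521) × 1.1 = 0.4962
Sum = 1.3000 + 0.7409 + 0.6946 + 0.6265 + 0.4962 = 3.8582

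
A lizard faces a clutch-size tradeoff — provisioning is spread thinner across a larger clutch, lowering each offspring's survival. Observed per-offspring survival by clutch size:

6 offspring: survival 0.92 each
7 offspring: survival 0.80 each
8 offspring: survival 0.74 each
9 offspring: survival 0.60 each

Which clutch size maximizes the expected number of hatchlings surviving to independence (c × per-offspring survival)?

8

Expected hatchlings surviving to independence = c × s(c):
  c=6: 6 × 0.92 = 5.520
  c=7: 7 × 0.80 = 5.600
  c=8: 8 × 0.74 = 5.920
  c=9: 9 × 0.60 = 5.400
Maximum at c = 8 (5.920 hatchlings surviving to independence).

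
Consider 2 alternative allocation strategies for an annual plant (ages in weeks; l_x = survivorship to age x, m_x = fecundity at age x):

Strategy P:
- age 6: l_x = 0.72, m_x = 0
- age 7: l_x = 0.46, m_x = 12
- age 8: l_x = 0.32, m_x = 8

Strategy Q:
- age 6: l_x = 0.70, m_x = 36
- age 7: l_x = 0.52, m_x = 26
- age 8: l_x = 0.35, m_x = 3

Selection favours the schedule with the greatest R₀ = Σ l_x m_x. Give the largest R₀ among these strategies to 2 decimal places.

Strategy P: R₀ = 0.72×0 + 0.46×12 + 0.32×8 = 8.0800
Strategy Q: R₀ = 0.70×36 + 0.52×26 + 0.35×3 = 39.7700
Highest R₀: strategy Q with 39.7700.

39.77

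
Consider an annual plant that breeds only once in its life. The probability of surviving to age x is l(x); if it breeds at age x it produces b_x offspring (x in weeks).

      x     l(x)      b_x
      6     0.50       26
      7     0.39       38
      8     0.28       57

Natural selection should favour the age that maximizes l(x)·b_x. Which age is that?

Expected offspring if breeding at age x = l(x) × b_x:
  age 6: 0.50 × 26 = 13.000
  age 7: 0.39 × 38 = 14.820
  age 8: 0.28 × 57 = 15.960
Maximum at age 8 (15.960).

8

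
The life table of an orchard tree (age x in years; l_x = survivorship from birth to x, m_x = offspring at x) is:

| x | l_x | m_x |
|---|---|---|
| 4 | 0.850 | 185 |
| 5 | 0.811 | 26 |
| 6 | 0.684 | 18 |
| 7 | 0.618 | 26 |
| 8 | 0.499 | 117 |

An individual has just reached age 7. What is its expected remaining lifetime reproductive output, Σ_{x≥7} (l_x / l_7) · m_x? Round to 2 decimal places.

120.47

l_7 = 0.618. Conditional survival from age 7 to x is l_x / l_7.
  x=7: (0.618/0.618) × 26 = 26.0000
  x=8: (0.499/0.618) × 117 = 94.4709
Sum = 26.0000 + 94.4709 = 120.4709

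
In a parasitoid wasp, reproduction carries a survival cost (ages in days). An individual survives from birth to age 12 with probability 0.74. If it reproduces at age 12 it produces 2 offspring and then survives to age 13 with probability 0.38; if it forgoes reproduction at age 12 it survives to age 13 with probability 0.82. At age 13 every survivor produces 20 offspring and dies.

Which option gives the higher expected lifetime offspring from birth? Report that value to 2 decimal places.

12.14

breed at age 12: R₀ = 0.74 × (2 + 0.38 × 20) = 0.74 × 9.6000 = 7.1040
delay to age 13: R₀ = 0.74 × (0.82 × 20) = 0.74 × 16.4000 = 12.1360
Higher: delay to age 13 (12.1360).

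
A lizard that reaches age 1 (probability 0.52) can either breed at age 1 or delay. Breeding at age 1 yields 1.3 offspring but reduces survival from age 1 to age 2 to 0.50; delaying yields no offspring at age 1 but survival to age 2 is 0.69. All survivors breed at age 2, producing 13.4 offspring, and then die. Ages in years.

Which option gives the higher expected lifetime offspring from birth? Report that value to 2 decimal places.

4.81

breed at age 1: R₀ = 0.52 × (1.3 + 0.50 × 13.4) = 0.52 × 8.0000 = 4.1600
delay to age 2: R₀ = 0.52 × (0.69 × 13.4) = 0.52 × 9.2460 = 4.8079
Higher: delay to age 2 (4.8079).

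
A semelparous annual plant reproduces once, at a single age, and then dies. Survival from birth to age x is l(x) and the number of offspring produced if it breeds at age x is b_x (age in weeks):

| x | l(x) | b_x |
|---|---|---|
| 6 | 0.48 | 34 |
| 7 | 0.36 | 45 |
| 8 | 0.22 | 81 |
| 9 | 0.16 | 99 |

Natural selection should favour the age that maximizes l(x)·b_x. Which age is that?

8

Expected offspring if breeding at age x = l(x) × b_x:
  age 6: 0.48 × 34 = 16.320
  age 7: 0.36 × 45 = 16.200
  age 8: 0.22 × 81 = 17.820
  age 9: 0.16 × 99 = 15.840
Maximum at age 8 (17.820).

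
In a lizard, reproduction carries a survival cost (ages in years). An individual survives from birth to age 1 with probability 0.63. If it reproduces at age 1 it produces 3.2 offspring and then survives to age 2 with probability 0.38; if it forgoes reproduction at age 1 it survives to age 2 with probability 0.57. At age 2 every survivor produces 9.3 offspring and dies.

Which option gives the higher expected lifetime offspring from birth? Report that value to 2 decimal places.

4.24

breed at age 1: R₀ = 0.63 × (3.2 + 0.38 × 9.3) = 0.63 × 6.7340 = 4.2424
delay to age 2: R₀ = 0.63 × (0.57 × 9.3) = 0.63 × 5.3010 = 3.3396
Higher: breed at age 1 (4.2424).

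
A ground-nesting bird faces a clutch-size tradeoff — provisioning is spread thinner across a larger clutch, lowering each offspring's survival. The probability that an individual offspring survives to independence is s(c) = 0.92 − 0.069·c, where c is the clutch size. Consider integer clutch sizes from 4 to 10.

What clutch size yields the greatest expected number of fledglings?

7

Expected fledglings = c × s(c):
  c=4: 4 × 0.644 = 2.576
  c=5: 5 × 0.575 = 2.875
  c=6: 6 × 0.506 = 3.036
  c=7: 7 × 0.437 = 3.059
  c=8: 8 × 0.368 = 2.944
  c=9: 9 × 0.299 = 2.691
  c=10: 10 × 0.230 = 2.300
Maximum at c = 7 (3.059 fledglings).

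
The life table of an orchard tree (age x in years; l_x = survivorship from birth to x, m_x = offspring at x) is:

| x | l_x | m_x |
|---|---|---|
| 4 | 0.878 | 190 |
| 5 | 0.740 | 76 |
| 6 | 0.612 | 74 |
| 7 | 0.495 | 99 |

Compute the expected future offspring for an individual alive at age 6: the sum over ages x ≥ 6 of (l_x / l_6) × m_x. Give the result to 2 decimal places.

154.07

l_6 = 0.612. Conditional survival from age 6 to x is l_x / l_6.
  x=6: (0.612/0.612) × 74 = 74.0000
  x=7: (0.495/0.612) × 99 = 80.0735
Sum = 74.0000 + 80.0735 = 154.0735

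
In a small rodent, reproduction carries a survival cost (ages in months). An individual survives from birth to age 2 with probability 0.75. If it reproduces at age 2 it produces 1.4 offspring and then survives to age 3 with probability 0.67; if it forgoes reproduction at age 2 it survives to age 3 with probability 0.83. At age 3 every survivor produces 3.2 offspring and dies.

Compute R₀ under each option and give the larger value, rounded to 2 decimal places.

2.66

breed at age 2: R₀ = 0.75 × (1.4 + 0.67 × 3.2) = 0.75 × 3.5440 = 2.6580
delay to age 3: R₀ = 0.75 × (0.83 × 3.2) = 0.75 × 2.6560 = 1.9920
Higher: breed at age 2 (2.6580).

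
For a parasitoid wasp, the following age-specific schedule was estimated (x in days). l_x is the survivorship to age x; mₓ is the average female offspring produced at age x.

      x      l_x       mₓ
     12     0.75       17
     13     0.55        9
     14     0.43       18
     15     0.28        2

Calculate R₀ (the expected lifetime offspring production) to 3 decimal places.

R₀ = Σ l_x mₓ:
  age 12: 0.75 × 17 = 12.7500
  age 13: 0.55 × 9 = 4.9500
  age 14: 0.43 × 18 = 7.7400
  age 15: 0.28 × 2 = 0.5600
R₀ = 12.7500 + 4.9500 + 7.7400 + 0.5600 = 26.0000

26.000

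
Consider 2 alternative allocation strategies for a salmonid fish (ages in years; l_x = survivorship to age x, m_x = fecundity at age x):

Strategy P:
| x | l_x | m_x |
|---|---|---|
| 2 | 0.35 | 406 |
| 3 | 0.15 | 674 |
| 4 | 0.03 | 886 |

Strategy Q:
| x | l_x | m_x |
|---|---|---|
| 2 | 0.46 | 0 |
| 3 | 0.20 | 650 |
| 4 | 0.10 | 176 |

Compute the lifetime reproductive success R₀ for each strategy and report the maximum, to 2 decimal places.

Strategy P: R₀ = 0.35×406 + 0.15×674 + 0.03×886 = 269.7800
Strategy Q: R₀ = 0.46×0 + 0.20×650 + 0.10×176 = 147.6000
Highest R₀: strategy P with 269.7800.

269.78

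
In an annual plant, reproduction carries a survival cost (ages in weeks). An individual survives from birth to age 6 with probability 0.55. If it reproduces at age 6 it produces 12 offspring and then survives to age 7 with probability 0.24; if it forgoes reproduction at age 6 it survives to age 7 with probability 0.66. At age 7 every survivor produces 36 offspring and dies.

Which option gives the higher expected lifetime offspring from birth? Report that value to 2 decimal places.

13.07

breed at age 6: R₀ = 0.55 × (12 + 0.24 × 36) = 0.55 × 20.6400 = 11.3520
delay to age 7: R₀ = 0.55 × (0.66 × 36) = 0.55 × 23.7600 = 13.0680
Higher: delay to age 7 (13.0680).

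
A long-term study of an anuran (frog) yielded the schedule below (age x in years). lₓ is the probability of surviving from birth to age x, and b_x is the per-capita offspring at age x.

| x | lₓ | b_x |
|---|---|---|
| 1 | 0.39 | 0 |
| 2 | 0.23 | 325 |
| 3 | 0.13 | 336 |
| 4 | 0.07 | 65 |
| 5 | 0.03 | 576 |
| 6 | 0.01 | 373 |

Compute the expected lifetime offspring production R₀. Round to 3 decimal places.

R₀ = Σ lₓ b_x:
  age 1: 0.39 × 0 = 0.0000
  age 2: 0.23 × 325 = 74.7500
  age 3: 0.13 × 336 = 43.6800
  age 4: 0.07 × 65 = 4.5500
  age 5: 0.03 × 576 = 17.2800
  age 6: 0.01 × 373 = 3.7300
R₀ = 0.0000 + 74.7500 + 43.6800 + 4.5500 + 17.2800 + 3.7300 = 143.9900

143.990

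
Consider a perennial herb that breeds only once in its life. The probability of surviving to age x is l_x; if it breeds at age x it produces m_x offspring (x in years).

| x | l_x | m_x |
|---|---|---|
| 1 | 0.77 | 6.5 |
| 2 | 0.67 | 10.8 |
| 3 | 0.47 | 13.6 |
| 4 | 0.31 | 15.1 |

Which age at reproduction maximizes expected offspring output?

Expected offspring if breeding at age x = l_x × m_x:
  age 1: 0.77 × 6.5 = 5.005
  age 2: 0.67 × 10.8 = 7.236
  age 3: 0.47 × 13.6 = 6.392
  age 4: 0.31 × 15.1 = 4.681
Maximum at age 2 (7.236).

2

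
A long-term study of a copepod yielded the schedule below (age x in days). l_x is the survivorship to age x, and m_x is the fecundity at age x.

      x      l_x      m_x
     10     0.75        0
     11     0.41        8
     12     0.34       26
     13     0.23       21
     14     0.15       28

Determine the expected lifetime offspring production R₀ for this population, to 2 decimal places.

R₀ = Σ l_x m_x:
  age 10: 0.75 × 0 = 0.0000
  age 11: 0.41 × 8 = 3.2800
  age 12: 0.34 × 26 = 8.8400
  age 13: 0.23 × 21 = 4.8300
  age 14: 0.15 × 28 = 4.2000
R₀ = 0.0000 + 3.2800 + 8.8400 + 4.8300 + 4.2000 = 21.1500

21.15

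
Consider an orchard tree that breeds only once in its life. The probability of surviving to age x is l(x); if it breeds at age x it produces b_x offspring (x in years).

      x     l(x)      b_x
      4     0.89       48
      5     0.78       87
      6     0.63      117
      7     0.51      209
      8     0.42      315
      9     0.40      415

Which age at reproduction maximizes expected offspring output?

9

Expected offspring if breeding at age x = l(x) × b_x:
  age 4: 0.89 × 48 = 42.720
  age 5: 0.78 × 87 = 67.860
  age 6: 0.63 × 117 = 73.710
  age 7: 0.51 × 209 = 106.590
  age 8: 0.42 × 315 = 132.300
  age 9: 0.40 × 415 = 166.000
Maximum at age 9 (166.000).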